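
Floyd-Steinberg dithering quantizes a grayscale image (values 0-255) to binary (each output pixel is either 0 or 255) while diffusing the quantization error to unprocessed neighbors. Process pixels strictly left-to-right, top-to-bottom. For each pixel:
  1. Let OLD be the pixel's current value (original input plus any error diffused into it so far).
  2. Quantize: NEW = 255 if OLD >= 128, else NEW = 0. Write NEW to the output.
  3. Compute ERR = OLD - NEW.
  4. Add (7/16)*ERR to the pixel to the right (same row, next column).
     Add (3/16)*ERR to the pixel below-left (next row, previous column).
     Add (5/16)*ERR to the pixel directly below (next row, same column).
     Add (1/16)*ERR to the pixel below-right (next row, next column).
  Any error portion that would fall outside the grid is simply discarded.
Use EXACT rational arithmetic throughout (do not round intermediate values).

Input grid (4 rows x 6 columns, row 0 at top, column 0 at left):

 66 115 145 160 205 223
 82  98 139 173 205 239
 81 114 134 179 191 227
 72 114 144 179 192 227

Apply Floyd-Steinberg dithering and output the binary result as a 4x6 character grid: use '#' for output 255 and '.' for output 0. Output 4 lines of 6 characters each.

(0,0): OLD=66 → NEW=0, ERR=66
(0,1): OLD=1151/8 → NEW=255, ERR=-889/8
(0,2): OLD=12337/128 → NEW=0, ERR=12337/128
(0,3): OLD=414039/2048 → NEW=255, ERR=-108201/2048
(0,4): OLD=5960033/32768 → NEW=255, ERR=-2395807/32768
(0,5): OLD=100145575/524288 → NEW=255, ERR=-33547865/524288
(1,0): OLD=10469/128 → NEW=0, ERR=10469/128
(1,1): OLD=124163/1024 → NEW=0, ERR=124163/1024
(1,2): OLD=6727807/32768 → NEW=255, ERR=-1628033/32768
(1,3): OLD=16655091/131072 → NEW=0, ERR=16655091/131072
(1,4): OLD=1865999577/8388608 → NEW=255, ERR=-273095463/8388608
(1,5): OLD=26869212959/134217728 → NEW=255, ERR=-7356307681/134217728
(2,0): OLD=2118353/16384 → NEW=255, ERR=-2059567/16384
(2,1): OLD=48596939/524288 → NEW=0, ERR=48596939/524288
(2,2): OLD=1597441953/8388608 → NEW=255, ERR=-541653087/8388608
(2,3): OLD=12163483993/67108864 → NEW=255, ERR=-4949276327/67108864
(2,4): OLD=314017761291/2147483648 → NEW=255, ERR=-233590568949/2147483648
(2,5): OLD=5506109573885/34359738368 → NEW=255, ERR=-3255623709955/34359738368
(3,0): OLD=420239873/8388608 → NEW=0, ERR=420239873/8388608
(3,1): OLD=9725398829/67108864 → NEW=255, ERR=-7387361491/67108864
(3,2): OLD=36306873975/536870912 → NEW=0, ERR=36306873975/536870912
(3,3): OLD=5535666529733/34359738368 → NEW=255, ERR=-3226066754107/34359738368
(3,4): OLD=25991251431269/274877906944 → NEW=0, ERR=25991251431269/274877906944
(3,5): OLD=1020170776815819/4398046511104 → NEW=255, ERR=-101331083515701/4398046511104
Row 0: .#.###
Row 1: ..#.##
Row 2: #.####
Row 3: .#.#.#

Answer: .#.###
..#.##
#.####
.#.#.#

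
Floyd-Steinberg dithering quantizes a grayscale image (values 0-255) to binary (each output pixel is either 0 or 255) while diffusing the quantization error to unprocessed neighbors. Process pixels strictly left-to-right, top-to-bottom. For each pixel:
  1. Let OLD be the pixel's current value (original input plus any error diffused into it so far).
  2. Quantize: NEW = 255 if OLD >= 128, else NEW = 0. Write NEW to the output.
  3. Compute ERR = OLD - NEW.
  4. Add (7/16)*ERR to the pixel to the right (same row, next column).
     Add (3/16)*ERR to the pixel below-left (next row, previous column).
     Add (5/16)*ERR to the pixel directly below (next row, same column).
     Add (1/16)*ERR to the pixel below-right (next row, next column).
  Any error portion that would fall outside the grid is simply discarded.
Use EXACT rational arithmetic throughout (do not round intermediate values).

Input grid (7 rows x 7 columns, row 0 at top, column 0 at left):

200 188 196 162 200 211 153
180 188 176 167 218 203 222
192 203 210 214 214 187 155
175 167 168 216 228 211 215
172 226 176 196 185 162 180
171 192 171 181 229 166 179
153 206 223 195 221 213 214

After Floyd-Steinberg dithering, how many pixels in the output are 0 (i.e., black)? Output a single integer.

(0,0): OLD=200 → NEW=255, ERR=-55
(0,1): OLD=2623/16 → NEW=255, ERR=-1457/16
(0,2): OLD=39977/256 → NEW=255, ERR=-25303/256
(0,3): OLD=486431/4096 → NEW=0, ERR=486431/4096
(0,4): OLD=16512217/65536 → NEW=255, ERR=-199463/65536
(0,5): OLD=219853295/1048576 → NEW=255, ERR=-47533585/1048576
(0,6): OLD=2234178953/16777216 → NEW=255, ERR=-2044011127/16777216
(1,0): OLD=37309/256 → NEW=255, ERR=-27971/256
(1,1): OLD=183851/2048 → NEW=0, ERR=183851/2048
(1,2): OLD=13170311/65536 → NEW=255, ERR=-3541369/65536
(1,3): OLD=45540283/262144 → NEW=255, ERR=-21306437/262144
(1,4): OLD=3026821393/16777216 → NEW=255, ERR=-1251368687/16777216
(1,5): OLD=17873517025/134217728 → NEW=255, ERR=-16352003615/134217728
(1,6): OLD=274432600591/2147483648 → NEW=0, ERR=274432600591/2147483648
(2,0): OLD=5724169/32768 → NEW=255, ERR=-2631671/32768
(2,1): OLD=187649011/1048576 → NEW=255, ERR=-79737869/1048576
(2,2): OLD=2520195225/16777216 → NEW=255, ERR=-1757994855/16777216
(2,3): OLD=16830233617/134217728 → NEW=0, ERR=16830233617/134217728
(2,4): OLD=233676740961/1073741824 → NEW=255, ERR=-40127424159/1073741824
(2,5): OLD=5218449457227/34359738368 → NEW=255, ERR=-3543283826613/34359738368
(2,6): OLD=78177659488189/549755813888 → NEW=255, ERR=-62010073053251/549755813888
(3,0): OLD=2275731833/16777216 → NEW=255, ERR=-2002458247/16777216
(3,1): OLD=8905541893/134217728 → NEW=0, ERR=8905541893/134217728
(3,2): OLD=196540252767/1073741824 → NEW=255, ERR=-77263912353/1073741824
(3,3): OLD=902579939689/4294967296 → NEW=255, ERR=-192636720791/4294967296
(3,4): OLD=101814969662841/549755813888 → NEW=255, ERR=-38372762878599/549755813888
(3,5): OLD=548664060538747/4398046511104 → NEW=0, ERR=548664060538747/4398046511104
(3,6): OLD=16035985170032485/70368744177664 → NEW=255, ERR=-1908044595271835/70368744177664
(4,0): OLD=315985483255/2147483648 → NEW=255, ERR=-231622846985/2147483648
(4,1): OLD=6136486163979/34359738368 → NEW=255, ERR=-2625247119861/34359738368
(4,2): OLD=63674604854405/549755813888 → NEW=0, ERR=63674604854405/549755813888
(4,3): OLD=945895776633415/4398046511104 → NEW=255, ERR=-175606083698105/4398046511104
(4,4): OLD=5851398375681701/35184372088832 → NEW=255, ERR=-3120616506970459/35184372088832
(4,5): OLD=171964431219742245/1125899906842624 → NEW=255, ERR=-115140045025126875/1125899906842624
(4,6): OLD=2424425848407041427/18014398509481984 → NEW=255, ERR=-2169245771510864493/18014398509481984
(5,0): OLD=67602675056465/549755813888 → NEW=0, ERR=67602675056465/549755813888
(5,1): OLD=1041888590902683/4398046511104 → NEW=255, ERR=-79613269428837/4398046511104
(5,2): OLD=6579948340059181/35184372088832 → NEW=255, ERR=-2392066542592979/35184372088832
(5,3): OLD=36419278806476481/281474976710656 → NEW=255, ERR=-35356840254740799/281474976710656
(5,4): OLD=2245631797921263019/18014398509481984 → NEW=0, ERR=2245631797921263019/18014398509481984
(5,5): OLD=23124484229260686075/144115188075855872 → NEW=255, ERR=-13624888730082561285/144115188075855872
(5,6): OLD=215863920915022468693/2305843009213693952 → NEW=0, ERR=215863920915022468693/2305843009213693952
(6,0): OLD=13231685053154681/70368744177664 → NEW=255, ERR=-4712344712149639/70368744177664
(6,1): OLD=186880649421895757/1125899906842624 → NEW=255, ERR=-100223826822973363/1125899906842624
(6,2): OLD=2488250353008120391/18014398509481984 → NEW=255, ERR=-2105421266909785529/18014398509481984
(6,3): OLD=17832471461827209753/144115188075855872 → NEW=0, ERR=17832471461827209753/144115188075855872
(6,4): OLD=83158313598149047435/288230376151711744 → NEW=255, ERR=9659567679462552715/288230376151711744
(6,5): OLD=8244290299922556110167/36893488147419103232 → NEW=255, ERR=-1163549177669315213993/36893488147419103232
(6,6): OLD=131959601331378464774897/590295810358705651712 → NEW=255, ERR=-18565830310091476411663/590295810358705651712
Output grid:
  Row 0: ###.###  (1 black, running=1)
  Row 1: #.####.  (2 black, running=3)
  Row 2: ###.###  (1 black, running=4)
  Row 3: #.###.#  (2 black, running=6)
  Row 4: ##.####  (1 black, running=7)
  Row 5: .###.#.  (3 black, running=10)
  Row 6: ###.###  (1 black, running=11)

Answer: 11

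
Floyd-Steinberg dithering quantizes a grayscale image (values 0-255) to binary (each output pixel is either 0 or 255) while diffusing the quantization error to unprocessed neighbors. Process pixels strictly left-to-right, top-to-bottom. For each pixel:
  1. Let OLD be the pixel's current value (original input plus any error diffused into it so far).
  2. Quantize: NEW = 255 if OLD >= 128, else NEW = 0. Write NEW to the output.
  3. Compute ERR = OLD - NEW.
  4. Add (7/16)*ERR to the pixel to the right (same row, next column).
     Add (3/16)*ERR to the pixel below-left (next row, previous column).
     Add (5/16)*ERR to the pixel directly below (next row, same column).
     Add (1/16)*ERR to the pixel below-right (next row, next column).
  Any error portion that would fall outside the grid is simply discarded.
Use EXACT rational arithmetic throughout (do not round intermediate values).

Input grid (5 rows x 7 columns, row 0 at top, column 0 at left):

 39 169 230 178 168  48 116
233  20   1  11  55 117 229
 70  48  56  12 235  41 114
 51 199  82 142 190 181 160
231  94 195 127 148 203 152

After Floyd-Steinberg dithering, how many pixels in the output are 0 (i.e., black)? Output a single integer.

(0,0): OLD=39 → NEW=0, ERR=39
(0,1): OLD=2977/16 → NEW=255, ERR=-1103/16
(0,2): OLD=51159/256 → NEW=255, ERR=-14121/256
(0,3): OLD=630241/4096 → NEW=255, ERR=-414239/4096
(0,4): OLD=8110375/65536 → NEW=0, ERR=8110375/65536
(0,5): OLD=107104273/1048576 → NEW=0, ERR=107104273/1048576
(0,6): OLD=2695886967/16777216 → NEW=255, ERR=-1582303113/16777216
(1,0): OLD=59459/256 → NEW=255, ERR=-5821/256
(1,1): OLD=-39723/2048 → NEW=0, ERR=-39723/2048
(1,2): OLD=-3145351/65536 → NEW=0, ERR=-3145351/65536
(1,3): OLD=-5726523/262144 → NEW=0, ERR=-5726523/262144
(1,4): OLD=1626501871/16777216 → NEW=0, ERR=1626501871/16777216
(1,5): OLD=24345074975/134217728 → NEW=255, ERR=-9880445665/134217728
(1,6): OLD=373027858161/2147483648 → NEW=255, ERR=-174580472079/2147483648
(2,0): OLD=1941751/32768 → NEW=0, ERR=1941751/32768
(2,1): OLD=60234253/1048576 → NEW=0, ERR=60234253/1048576
(2,2): OLD=1020479335/16777216 → NEW=0, ERR=1020479335/16777216
(2,3): OLD=6303194607/134217728 → NEW=0, ERR=6303194607/134217728
(2,4): OLD=290633888799/1073741824 → NEW=255, ERR=16829723679/1073741824
(2,5): OLD=538380574645/34359738368 → NEW=0, ERR=538380574645/34359738368
(2,6): OLD=49944994949187/549755813888 → NEW=0, ERR=49944994949187/549755813888
(3,0): OLD=1347020935/16777216 → NEW=0, ERR=1347020935/16777216
(3,1): OLD=35861078523/134217728 → NEW=255, ERR=1635557883/134217728
(3,2): OLD=127490652961/1073741824 → NEW=0, ERR=127490652961/1073741824
(3,3): OLD=924975906903/4294967296 → NEW=255, ERR=-170240753577/4294967296
(3,4): OLD=100841637770375/549755813888 → NEW=255, ERR=-39346094771065/549755813888
(3,5): OLD=759096211482501/4398046511104 → NEW=255, ERR=-362405648849019/4398046511104
(3,6): OLD=10788872038005147/70368744177664 → NEW=255, ERR=-7155157727299173/70368744177664
(4,0): OLD=554856233737/2147483648 → NEW=255, ERR=7247903497/2147483648
(4,1): OLD=4348757959157/34359738368 → NEW=0, ERR=4348757959157/34359738368
(4,2): OLD=154375118628219/549755813888 → NEW=255, ERR=14187386086779/549755813888
(4,3): OLD=527349182070713/4398046511104 → NEW=0, ERR=527349182070713/4398046511104
(4,4): OLD=5635315571868379/35184372088832 → NEW=255, ERR=-3336699310783781/35184372088832
(4,5): OLD=126349665517564379/1125899906842624 → NEW=0, ERR=126349665517564379/1125899906842624
(4,6): OLD=2957447767774929517/18014398509481984 → NEW=255, ERR=-1636223852142976403/18014398509481984
Output grid:
  Row 0: .###..#  (3 black, running=3)
  Row 1: #....##  (4 black, running=7)
  Row 2: ....#..  (6 black, running=13)
  Row 3: .#.####  (2 black, running=15)
  Row 4: #.#.#.#  (3 black, running=18)

Answer: 18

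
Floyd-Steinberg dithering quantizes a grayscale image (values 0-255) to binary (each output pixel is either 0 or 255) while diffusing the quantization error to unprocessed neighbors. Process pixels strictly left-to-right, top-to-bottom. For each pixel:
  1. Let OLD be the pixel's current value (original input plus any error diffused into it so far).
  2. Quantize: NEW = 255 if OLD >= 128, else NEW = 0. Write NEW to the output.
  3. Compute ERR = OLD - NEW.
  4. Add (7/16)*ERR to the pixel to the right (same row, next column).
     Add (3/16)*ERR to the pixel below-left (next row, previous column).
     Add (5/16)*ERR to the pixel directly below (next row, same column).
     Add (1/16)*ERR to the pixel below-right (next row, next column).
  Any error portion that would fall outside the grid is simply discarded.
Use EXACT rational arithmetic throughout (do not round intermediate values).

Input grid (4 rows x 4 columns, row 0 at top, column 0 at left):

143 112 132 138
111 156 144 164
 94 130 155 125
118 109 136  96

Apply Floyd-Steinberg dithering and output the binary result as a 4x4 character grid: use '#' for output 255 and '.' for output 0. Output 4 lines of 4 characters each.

(0,0): OLD=143 → NEW=255, ERR=-112
(0,1): OLD=63 → NEW=0, ERR=63
(0,2): OLD=2553/16 → NEW=255, ERR=-1527/16
(0,3): OLD=24639/256 → NEW=0, ERR=24639/256
(1,0): OLD=1405/16 → NEW=0, ERR=1405/16
(1,1): OLD=24219/128 → NEW=255, ERR=-8421/128
(1,2): OLD=439815/4096 → NEW=0, ERR=439815/4096
(1,3): OLD=15406817/65536 → NEW=255, ERR=-1304863/65536
(2,0): OLD=223449/2048 → NEW=0, ERR=223449/2048
(2,1): OLD=11979731/65536 → NEW=255, ERR=-4731949/65536
(2,2): OLD=19545587/131072 → NEW=255, ERR=-13877773/131072
(2,3): OLD=166025039/2097152 → NEW=0, ERR=166025039/2097152
(3,0): OLD=145287961/1048576 → NEW=255, ERR=-122098919/1048576
(3,1): OLD=376807527/16777216 → NEW=0, ERR=376807527/16777216
(3,2): OLD=33036321977/268435456 → NEW=0, ERR=33036321977/268435456
(3,3): OLD=721405460111/4294967296 → NEW=255, ERR=-373811200369/4294967296
Row 0: #.#.
Row 1: .#.#
Row 2: .##.
Row 3: #..#

Answer: #.#.
.#.#
.##.
#..#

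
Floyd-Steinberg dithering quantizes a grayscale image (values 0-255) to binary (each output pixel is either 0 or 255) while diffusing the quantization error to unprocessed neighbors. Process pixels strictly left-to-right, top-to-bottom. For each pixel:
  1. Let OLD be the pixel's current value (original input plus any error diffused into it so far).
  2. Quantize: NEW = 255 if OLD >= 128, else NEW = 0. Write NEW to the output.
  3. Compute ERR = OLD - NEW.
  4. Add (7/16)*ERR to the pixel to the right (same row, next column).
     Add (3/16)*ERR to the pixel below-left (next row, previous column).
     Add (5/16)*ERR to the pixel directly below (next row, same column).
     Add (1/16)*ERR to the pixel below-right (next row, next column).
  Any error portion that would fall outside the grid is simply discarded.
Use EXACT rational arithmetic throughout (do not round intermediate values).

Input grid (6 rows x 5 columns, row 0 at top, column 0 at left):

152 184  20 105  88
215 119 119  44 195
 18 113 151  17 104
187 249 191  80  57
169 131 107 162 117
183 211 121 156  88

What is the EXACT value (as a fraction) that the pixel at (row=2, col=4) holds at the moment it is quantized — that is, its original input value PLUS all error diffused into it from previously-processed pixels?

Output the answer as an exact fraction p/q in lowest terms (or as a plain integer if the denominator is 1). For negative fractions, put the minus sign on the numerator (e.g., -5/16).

Answer: 210063304109/4294967296

Derivation:
(0,0): OLD=152 → NEW=255, ERR=-103
(0,1): OLD=2223/16 → NEW=255, ERR=-1857/16
(0,2): OLD=-7879/256 → NEW=0, ERR=-7879/256
(0,3): OLD=374927/4096 → NEW=0, ERR=374927/4096
(0,4): OLD=8391657/65536 → NEW=255, ERR=-8320023/65536
(1,0): OLD=41229/256 → NEW=255, ERR=-24051/256
(1,1): OLD=60251/2048 → NEW=0, ERR=60251/2048
(1,2): OLD=8661367/65536 → NEW=255, ERR=-8050313/65536
(1,3): OLD=-1799445/262144 → NEW=0, ERR=-1799445/262144
(1,4): OLD=662888033/4194304 → NEW=255, ERR=-406659487/4194304
(2,0): OLD=-191463/32768 → NEW=0, ERR=-191463/32768
(2,1): OLD=95140771/1048576 → NEW=0, ERR=95140771/1048576
(2,2): OLD=2564575145/16777216 → NEW=255, ERR=-1713614935/16777216
(2,3): OLD=-14948518165/268435456 → NEW=0, ERR=-14948518165/268435456
(2,4): OLD=210063304109/4294967296 → NEW=0, ERR=210063304109/4294967296
Target (2,4): original=104, with diffused error = 210063304109/4294967296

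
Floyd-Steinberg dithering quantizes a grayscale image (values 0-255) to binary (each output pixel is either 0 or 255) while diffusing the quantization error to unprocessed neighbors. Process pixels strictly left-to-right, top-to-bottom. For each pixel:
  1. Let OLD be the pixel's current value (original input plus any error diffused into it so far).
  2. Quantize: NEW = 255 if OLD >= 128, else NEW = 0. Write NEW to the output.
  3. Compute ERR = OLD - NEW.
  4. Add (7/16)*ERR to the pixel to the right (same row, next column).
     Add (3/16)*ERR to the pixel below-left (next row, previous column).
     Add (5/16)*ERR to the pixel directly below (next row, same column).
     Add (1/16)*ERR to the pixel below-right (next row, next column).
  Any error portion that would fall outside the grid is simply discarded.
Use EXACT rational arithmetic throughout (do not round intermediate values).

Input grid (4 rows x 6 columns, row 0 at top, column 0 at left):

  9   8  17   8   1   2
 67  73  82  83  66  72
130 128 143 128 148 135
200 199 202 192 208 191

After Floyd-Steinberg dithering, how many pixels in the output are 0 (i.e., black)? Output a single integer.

(0,0): OLD=9 → NEW=0, ERR=9
(0,1): OLD=191/16 → NEW=0, ERR=191/16
(0,2): OLD=5689/256 → NEW=0, ERR=5689/256
(0,3): OLD=72591/4096 → NEW=0, ERR=72591/4096
(0,4): OLD=573673/65536 → NEW=0, ERR=573673/65536
(0,5): OLD=6112863/1048576 → NEW=0, ERR=6112863/1048576
(1,0): OLD=18445/256 → NEW=0, ERR=18445/256
(1,1): OLD=231387/2048 → NEW=0, ERR=231387/2048
(1,2): OLD=9335159/65536 → NEW=255, ERR=-7376521/65536
(1,3): OLD=11095211/262144 → NEW=0, ERR=11095211/262144
(1,4): OLD=1500777889/16777216 → NEW=0, ERR=1500777889/16777216
(1,5): OLD=30468687383/268435456 → NEW=0, ERR=30468687383/268435456
(2,0): OLD=5691801/32768 → NEW=255, ERR=-2664039/32768
(2,1): OLD=116535459/1048576 → NEW=0, ERR=116535459/1048576
(2,2): OLD=2876381097/16777216 → NEW=255, ERR=-1401808983/16777216
(2,3): OLD=15355743649/134217728 → NEW=0, ERR=15355743649/134217728
(2,4): OLD=1073465360227/4294967296 → NEW=255, ERR=-21751300253/4294967296
(2,5): OLD=11946564387813/68719476736 → NEW=255, ERR=-5576902179867/68719476736
(3,0): OLD=3278803337/16777216 → NEW=255, ERR=-999386743/16777216
(3,1): OLD=25088185173/134217728 → NEW=255, ERR=-9137335467/134217728
(3,2): OLD=187370879503/1073741824 → NEW=255, ERR=-86433285617/1073741824
(3,3): OLD=12806809519469/68719476736 → NEW=255, ERR=-4716657048211/68719476736
(3,4): OLD=92536574714189/549755813888 → NEW=255, ERR=-47651157827251/549755813888
(3,5): OLD=1120635408823907/8796093022208 → NEW=0, ERR=1120635408823907/8796093022208
Output grid:
  Row 0: ......  (6 black, running=6)
  Row 1: ..#...  (5 black, running=11)
  Row 2: #.#.##  (2 black, running=13)
  Row 3: #####.  (1 black, running=14)

Answer: 14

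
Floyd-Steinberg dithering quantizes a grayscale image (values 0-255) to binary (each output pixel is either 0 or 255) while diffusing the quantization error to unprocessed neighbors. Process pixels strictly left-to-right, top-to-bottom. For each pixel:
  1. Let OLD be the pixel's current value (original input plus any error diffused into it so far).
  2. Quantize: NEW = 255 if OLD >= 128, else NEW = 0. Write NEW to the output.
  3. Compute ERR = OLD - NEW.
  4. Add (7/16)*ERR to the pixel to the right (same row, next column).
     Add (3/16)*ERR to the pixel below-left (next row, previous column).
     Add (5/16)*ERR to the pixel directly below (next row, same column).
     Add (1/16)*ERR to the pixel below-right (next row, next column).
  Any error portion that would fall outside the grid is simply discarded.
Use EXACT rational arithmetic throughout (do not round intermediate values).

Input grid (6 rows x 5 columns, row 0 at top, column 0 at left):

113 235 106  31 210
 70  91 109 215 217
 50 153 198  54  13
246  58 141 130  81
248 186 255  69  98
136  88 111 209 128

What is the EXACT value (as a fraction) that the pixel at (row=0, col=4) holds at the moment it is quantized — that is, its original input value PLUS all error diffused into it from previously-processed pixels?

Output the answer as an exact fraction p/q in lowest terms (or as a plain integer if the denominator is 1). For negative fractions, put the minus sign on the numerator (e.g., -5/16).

Answer: 16142609/65536

Derivation:
(0,0): OLD=113 → NEW=0, ERR=113
(0,1): OLD=4551/16 → NEW=255, ERR=471/16
(0,2): OLD=30433/256 → NEW=0, ERR=30433/256
(0,3): OLD=340007/4096 → NEW=0, ERR=340007/4096
(0,4): OLD=16142609/65536 → NEW=255, ERR=-569071/65536
Target (0,4): original=210, with diffused error = 16142609/65536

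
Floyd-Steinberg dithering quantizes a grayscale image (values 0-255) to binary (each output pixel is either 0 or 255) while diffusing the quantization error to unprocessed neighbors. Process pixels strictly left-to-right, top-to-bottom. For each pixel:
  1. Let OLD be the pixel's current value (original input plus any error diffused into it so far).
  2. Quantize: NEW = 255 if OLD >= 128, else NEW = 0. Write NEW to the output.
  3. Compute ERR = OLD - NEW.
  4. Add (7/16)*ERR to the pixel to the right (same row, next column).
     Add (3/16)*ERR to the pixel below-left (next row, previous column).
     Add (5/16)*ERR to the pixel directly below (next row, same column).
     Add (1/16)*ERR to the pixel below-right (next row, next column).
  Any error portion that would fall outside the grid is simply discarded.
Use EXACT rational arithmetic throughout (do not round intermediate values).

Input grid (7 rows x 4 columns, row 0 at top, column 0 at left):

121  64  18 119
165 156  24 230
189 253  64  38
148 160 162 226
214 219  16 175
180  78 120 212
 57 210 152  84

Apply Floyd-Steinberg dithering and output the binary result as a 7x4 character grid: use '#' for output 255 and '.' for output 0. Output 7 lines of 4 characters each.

(0,0): OLD=121 → NEW=0, ERR=121
(0,1): OLD=1871/16 → NEW=0, ERR=1871/16
(0,2): OLD=17705/256 → NEW=0, ERR=17705/256
(0,3): OLD=611359/4096 → NEW=255, ERR=-433121/4096
(1,0): OLD=57533/256 → NEW=255, ERR=-7747/256
(1,1): OLD=409259/2048 → NEW=255, ERR=-112981/2048
(1,2): OLD=587143/65536 → NEW=0, ERR=587143/65536
(1,3): OLD=215165281/1048576 → NEW=255, ERR=-52221599/1048576
(2,0): OLD=5544329/32768 → NEW=255, ERR=-2811511/32768
(2,1): OLD=207629811/1048576 → NEW=255, ERR=-59757069/1048576
(2,2): OLD=60987839/2097152 → NEW=0, ERR=60987839/2097152
(2,3): OLD=1198555875/33554432 → NEW=0, ERR=1198555875/33554432
(3,0): OLD=1853915001/16777216 → NEW=0, ERR=1853915001/16777216
(3,1): OLD=51170726951/268435456 → NEW=255, ERR=-17280314329/268435456
(3,2): OLD=627322249945/4294967296 → NEW=255, ERR=-467894410535/4294967296
(3,3): OLD=13147319722863/68719476736 → NEW=255, ERR=-4376146844817/68719476736
(4,0): OLD=1015595258437/4294967296 → NEW=255, ERR=-79621402043/4294967296
(4,1): OLD=6090354726607/34359738368 → NEW=255, ERR=-2671378557233/34359738368
(4,2): OLD=-74790867602321/1099511627776 → NEW=0, ERR=-74790867602321/1099511627776
(4,3): OLD=2085223767874233/17592186044416 → NEW=0, ERR=2085223767874233/17592186044416
(5,0): OLD=87757054746421/549755813888 → NEW=255, ERR=-52430677795019/549755813888
(5,1): OLD=-34015228553069/17592186044416 → NEW=0, ERR=-34015228553069/17592186044416
(5,2): OLD=1013860833735655/8796093022208 → NEW=0, ERR=1013860833735655/8796093022208
(5,3): OLD=83096211692692271/281474976710656 → NEW=255, ERR=11320092631474991/281474976710656
(6,0): OLD=7553119539645145/281474976710656 → NEW=0, ERR=7553119539645145/281474976710656
(6,1): OLD=1066392673248647807/4503599627370496 → NEW=255, ERR=-82025231730828673/4503599627370496
(6,2): OLD=13508717953813736265/72057594037927936 → NEW=255, ERR=-4865968525857887415/72057594037927936
(6,3): OLD=85578893224220408319/1152921504606846976 → NEW=0, ERR=85578893224220408319/1152921504606846976
Row 0: ...#
Row 1: ##.#
Row 2: ##..
Row 3: .###
Row 4: ##..
Row 5: #..#
Row 6: .##.

Answer: ...#
##.#
##..
.###
##..
#..#
.##.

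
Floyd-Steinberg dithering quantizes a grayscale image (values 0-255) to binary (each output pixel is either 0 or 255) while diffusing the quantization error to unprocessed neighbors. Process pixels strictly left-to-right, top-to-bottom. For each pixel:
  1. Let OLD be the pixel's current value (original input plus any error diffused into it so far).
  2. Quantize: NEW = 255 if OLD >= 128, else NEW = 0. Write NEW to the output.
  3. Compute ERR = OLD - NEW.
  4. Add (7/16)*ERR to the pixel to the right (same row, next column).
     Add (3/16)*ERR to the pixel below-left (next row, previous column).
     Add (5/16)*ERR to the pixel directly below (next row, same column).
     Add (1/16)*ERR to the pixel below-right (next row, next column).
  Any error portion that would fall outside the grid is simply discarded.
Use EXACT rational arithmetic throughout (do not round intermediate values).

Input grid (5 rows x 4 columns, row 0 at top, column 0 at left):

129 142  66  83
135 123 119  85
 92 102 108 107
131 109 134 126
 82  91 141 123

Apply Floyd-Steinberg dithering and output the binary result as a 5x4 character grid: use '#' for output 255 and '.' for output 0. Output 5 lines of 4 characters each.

(0,0): OLD=129 → NEW=255, ERR=-126
(0,1): OLD=695/8 → NEW=0, ERR=695/8
(0,2): OLD=13313/128 → NEW=0, ERR=13313/128
(0,3): OLD=263175/2048 → NEW=255, ERR=-259065/2048
(1,0): OLD=14325/128 → NEW=0, ERR=14325/128
(1,1): OLD=215795/1024 → NEW=255, ERR=-45325/1024
(1,2): OLD=3730607/32768 → NEW=0, ERR=3730607/32768
(1,3): OLD=53361657/524288 → NEW=0, ERR=53361657/524288
(2,0): OLD=1944353/16384 → NEW=0, ERR=1944353/16384
(2,1): OLD=88305339/524288 → NEW=255, ERR=-45388101/524288
(2,2): OLD=127947511/1048576 → NEW=0, ERR=127947511/1048576
(2,3): OLD=3343790683/16777216 → NEW=255, ERR=-934399397/16777216
(3,0): OLD=1273839825/8388608 → NEW=255, ERR=-865255215/8388608
(3,1): OLD=9008146767/134217728 → NEW=0, ERR=9008146767/134217728
(3,2): OLD=398661303857/2147483648 → NEW=255, ERR=-148947026383/2147483648
(3,3): OLD=2950718738135/34359738368 → NEW=0, ERR=2950718738135/34359738368
(4,0): OLD=133897682237/2147483648 → NEW=0, ERR=133897682237/2147483648
(4,1): OLD=2058162647159/17179869184 → NEW=0, ERR=2058162647159/17179869184
(4,2): OLD=105572326494551/549755813888 → NEW=255, ERR=-34615406046889/549755813888
(4,3): OLD=1037538659700113/8796093022208 → NEW=0, ERR=1037538659700113/8796093022208
Row 0: #..#
Row 1: .#..
Row 2: .#.#
Row 3: #.#.
Row 4: ..#.

Answer: #..#
.#..
.#.#
#.#.
..#.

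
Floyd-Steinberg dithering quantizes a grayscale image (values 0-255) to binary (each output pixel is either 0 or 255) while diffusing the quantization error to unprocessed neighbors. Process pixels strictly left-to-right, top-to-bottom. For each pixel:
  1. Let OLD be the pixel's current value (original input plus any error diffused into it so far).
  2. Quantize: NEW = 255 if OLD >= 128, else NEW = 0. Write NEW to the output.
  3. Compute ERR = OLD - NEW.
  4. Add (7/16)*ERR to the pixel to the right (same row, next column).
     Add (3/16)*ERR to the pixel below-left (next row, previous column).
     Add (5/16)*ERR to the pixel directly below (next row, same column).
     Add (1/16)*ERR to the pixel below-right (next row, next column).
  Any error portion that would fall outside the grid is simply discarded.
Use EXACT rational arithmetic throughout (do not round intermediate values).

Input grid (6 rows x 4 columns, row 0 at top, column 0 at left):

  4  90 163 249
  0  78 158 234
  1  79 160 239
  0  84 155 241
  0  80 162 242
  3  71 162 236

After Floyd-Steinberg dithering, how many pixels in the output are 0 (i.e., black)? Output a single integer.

Answer: 12

Derivation:
(0,0): OLD=4 → NEW=0, ERR=4
(0,1): OLD=367/4 → NEW=0, ERR=367/4
(0,2): OLD=13001/64 → NEW=255, ERR=-3319/64
(0,3): OLD=231743/1024 → NEW=255, ERR=-29377/1024
(1,0): OLD=1181/64 → NEW=0, ERR=1181/64
(1,1): OLD=53899/512 → NEW=0, ERR=53899/512
(1,2): OLD=3083559/16384 → NEW=255, ERR=-1094361/16384
(1,3): OLD=50481345/262144 → NEW=255, ERR=-16365375/262144
(2,0): OLD=217129/8192 → NEW=0, ERR=217129/8192
(2,1): OLD=29392275/262144 → NEW=0, ERR=29392275/262144
(2,2): OLD=95973231/524288 → NEW=255, ERR=-37720209/524288
(2,3): OLD=1542162547/8388608 → NEW=255, ERR=-596932493/8388608
(3,0): OLD=122917465/4194304 → NEW=0, ERR=122917465/4194304
(3,1): OLD=8054833863/67108864 → NEW=0, ERR=8054833863/67108864
(3,2): OLD=191870928569/1073741824 → NEW=255, ERR=-81933236551/1073741824
(3,3): OLD=3107528033935/17179869184 → NEW=255, ERR=-1273338607985/17179869184
(4,0): OLD=33997898789/1073741824 → NEW=0, ERR=33997898789/1073741824
(4,1): OLD=1021214348335/8589934592 → NEW=0, ERR=1021214348335/8589934592
(4,2): OLD=50514584522511/274877906944 → NEW=255, ERR=-19579281748209/274877906944
(4,3): OLD=804430286253849/4398046511104 → NEW=255, ERR=-317071574077671/4398046511104
(5,0): OLD=4835875856981/137438953472 → NEW=0, ERR=4835875856981/137438953472
(5,1): OLD=493323476865075/4398046511104 → NEW=0, ERR=493323476865075/4398046511104
(5,2): OLD=401822043096715/2199023255552 → NEW=255, ERR=-158928887069045/2199023255552
(5,3): OLD=12483392828602375/70368744177664 → NEW=255, ERR=-5460636936701945/70368744177664
Output grid:
  Row 0: ..##  (2 black, running=2)
  Row 1: ..##  (2 black, running=4)
  Row 2: ..##  (2 black, running=6)
  Row 3: ..##  (2 black, running=8)
  Row 4: ..##  (2 black, running=10)
  Row 5: ..##  (2 black, running=12)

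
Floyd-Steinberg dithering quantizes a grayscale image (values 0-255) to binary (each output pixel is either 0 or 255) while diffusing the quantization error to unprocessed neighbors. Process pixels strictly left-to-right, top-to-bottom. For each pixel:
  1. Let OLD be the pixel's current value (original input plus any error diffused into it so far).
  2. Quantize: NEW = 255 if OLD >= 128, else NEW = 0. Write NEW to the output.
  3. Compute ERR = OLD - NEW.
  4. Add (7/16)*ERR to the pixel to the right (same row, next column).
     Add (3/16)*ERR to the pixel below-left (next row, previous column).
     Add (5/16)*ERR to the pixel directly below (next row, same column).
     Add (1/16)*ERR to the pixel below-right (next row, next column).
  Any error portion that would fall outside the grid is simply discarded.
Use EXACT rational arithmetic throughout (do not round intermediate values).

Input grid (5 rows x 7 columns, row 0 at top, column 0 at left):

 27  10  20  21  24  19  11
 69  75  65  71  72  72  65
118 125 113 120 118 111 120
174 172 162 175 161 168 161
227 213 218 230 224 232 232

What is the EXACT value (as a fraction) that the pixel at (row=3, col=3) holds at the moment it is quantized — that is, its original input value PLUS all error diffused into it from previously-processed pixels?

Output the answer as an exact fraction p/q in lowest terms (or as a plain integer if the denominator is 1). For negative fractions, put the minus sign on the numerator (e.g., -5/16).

Answer: 969328102603/4294967296

Derivation:
(0,0): OLD=27 → NEW=0, ERR=27
(0,1): OLD=349/16 → NEW=0, ERR=349/16
(0,2): OLD=7563/256 → NEW=0, ERR=7563/256
(0,3): OLD=138957/4096 → NEW=0, ERR=138957/4096
(0,4): OLD=2545563/65536 → NEW=0, ERR=2545563/65536
(0,5): OLD=37741885/1048576 → NEW=0, ERR=37741885/1048576
(0,6): OLD=448742571/16777216 → NEW=0, ERR=448742571/16777216
(1,0): OLD=20871/256 → NEW=0, ERR=20871/256
(1,1): OLD=255409/2048 → NEW=0, ERR=255409/2048
(1,2): OLD=8946821/65536 → NEW=255, ERR=-7764859/65536
(1,3): OLD=10196065/262144 → NEW=0, ERR=10196065/262144
(1,4): OLD=1845893059/16777216 → NEW=0, ERR=1845893059/16777216
(1,5): OLD=18632923443/134217728 → NEW=255, ERR=-15592597197/134217728
(1,6): OLD=53218920861/2147483648 → NEW=0, ERR=53218920861/2147483648
(2,0): OLD=5467691/32768 → NEW=255, ERR=-2888149/32768
(2,1): OLD=113551753/1048576 → NEW=0, ERR=113551753/1048576
(2,2): OLD=2322621147/16777216 → NEW=255, ERR=-1955568933/16777216
(2,3): OLD=12667944131/134217728 → NEW=0, ERR=12667944131/134217728
(2,4): OLD=187178497715/1073741824 → NEW=255, ERR=-86625667405/1073741824
(2,5): OLD=1749694913553/34359738368 → NEW=0, ERR=1749694913553/34359738368
(2,6): OLD=78484370847879/549755813888 → NEW=255, ERR=-61703361693561/549755813888
(3,0): OLD=2797787003/16777216 → NEW=255, ERR=-1480403077/16777216
(3,1): OLD=18773389023/134217728 → NEW=255, ERR=-15452131617/134217728
(3,2): OLD=107021564557/1073741824 → NEW=0, ERR=107021564557/1073741824
(3,3): OLD=969328102603/4294967296 → NEW=255, ERR=-125888557877/4294967296
Target (3,3): original=175, with diffused error = 969328102603/4294967296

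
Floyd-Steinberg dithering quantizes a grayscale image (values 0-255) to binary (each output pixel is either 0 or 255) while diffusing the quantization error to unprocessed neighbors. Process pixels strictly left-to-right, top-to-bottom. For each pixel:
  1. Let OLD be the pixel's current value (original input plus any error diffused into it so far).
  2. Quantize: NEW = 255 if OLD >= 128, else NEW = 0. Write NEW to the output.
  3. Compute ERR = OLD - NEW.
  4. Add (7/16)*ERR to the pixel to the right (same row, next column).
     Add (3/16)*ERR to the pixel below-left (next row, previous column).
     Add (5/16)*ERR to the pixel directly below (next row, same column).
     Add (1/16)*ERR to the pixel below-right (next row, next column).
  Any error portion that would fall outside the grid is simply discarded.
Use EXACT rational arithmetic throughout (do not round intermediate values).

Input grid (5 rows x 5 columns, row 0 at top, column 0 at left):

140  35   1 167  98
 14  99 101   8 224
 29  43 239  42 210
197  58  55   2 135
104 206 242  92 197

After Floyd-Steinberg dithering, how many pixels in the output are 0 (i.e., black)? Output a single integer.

(0,0): OLD=140 → NEW=255, ERR=-115
(0,1): OLD=-245/16 → NEW=0, ERR=-245/16
(0,2): OLD=-1459/256 → NEW=0, ERR=-1459/256
(0,3): OLD=673819/4096 → NEW=255, ERR=-370661/4096
(0,4): OLD=3827901/65536 → NEW=0, ERR=3827901/65536
(1,0): OLD=-6351/256 → NEW=0, ERR=-6351/256
(1,1): OLD=153815/2048 → NEW=0, ERR=153815/2048
(1,2): OLD=7481123/65536 → NEW=0, ERR=7481123/65536
(1,3): OLD=10553447/262144 → NEW=0, ERR=10553447/262144
(1,4): OLD=1066233941/4194304 → NEW=255, ERR=-3313579/4194304
(2,0): OLD=1157677/32768 → NEW=0, ERR=1157677/32768
(2,1): OLD=106724159/1048576 → NEW=0, ERR=106724159/1048576
(2,2): OLD=5560708221/16777216 → NEW=255, ERR=1282518141/16777216
(2,3): OLD=25504423719/268435456 → NEW=0, ERR=25504423719/268435456
(2,4): OLD=1090220482641/4294967296 → NEW=255, ERR=-4996177839/4294967296
(3,0): OLD=3810512349/16777216 → NEW=255, ERR=-467677731/16777216
(3,1): OLD=12636865049/134217728 → NEW=0, ERR=12636865049/134217728
(3,2): OLD=619575419107/4294967296 → NEW=255, ERR=-475641241373/4294967296
(3,3): OLD=-104794966005/8589934592 → NEW=0, ERR=-104794966005/8589934592
(3,4): OLD=18586873737303/137438953472 → NEW=255, ERR=-16460059398057/137438953472
(4,0): OLD=242541785299/2147483648 → NEW=0, ERR=242541785299/2147483648
(4,1): OLD=18027046386387/68719476736 → NEW=255, ERR=503579818707/68719476736
(4,2): OLD=235510569063869/1099511627776 → NEW=255, ERR=-44864896019011/1099511627776
(4,3): OLD=720552482365139/17592186044416 → NEW=0, ERR=720552482365139/17592186044416
(4,4): OLD=49745379683420485/281474976710656 → NEW=255, ERR=-22030739377796795/281474976710656
Output grid:
  Row 0: #..#.  (3 black, running=3)
  Row 1: ....#  (4 black, running=7)
  Row 2: ..#.#  (3 black, running=10)
  Row 3: #.#.#  (2 black, running=12)
  Row 4: .##.#  (2 black, running=14)

Answer: 14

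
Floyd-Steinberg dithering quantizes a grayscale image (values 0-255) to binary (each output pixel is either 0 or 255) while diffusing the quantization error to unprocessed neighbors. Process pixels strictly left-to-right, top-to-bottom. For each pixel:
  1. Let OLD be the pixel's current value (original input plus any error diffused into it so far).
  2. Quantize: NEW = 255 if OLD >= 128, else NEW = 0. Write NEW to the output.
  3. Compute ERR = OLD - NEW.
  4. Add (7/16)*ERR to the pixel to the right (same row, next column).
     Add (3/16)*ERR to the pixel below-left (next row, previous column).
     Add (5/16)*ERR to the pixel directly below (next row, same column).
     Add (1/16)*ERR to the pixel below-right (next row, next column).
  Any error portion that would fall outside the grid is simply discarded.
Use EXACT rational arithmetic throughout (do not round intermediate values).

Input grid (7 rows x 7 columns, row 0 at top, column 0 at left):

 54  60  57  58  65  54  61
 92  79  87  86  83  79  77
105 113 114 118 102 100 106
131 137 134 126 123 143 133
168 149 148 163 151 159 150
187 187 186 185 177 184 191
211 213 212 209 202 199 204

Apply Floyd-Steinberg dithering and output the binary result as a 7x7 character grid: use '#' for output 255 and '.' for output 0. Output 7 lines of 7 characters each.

(0,0): OLD=54 → NEW=0, ERR=54
(0,1): OLD=669/8 → NEW=0, ERR=669/8
(0,2): OLD=11979/128 → NEW=0, ERR=11979/128
(0,3): OLD=202637/2048 → NEW=0, ERR=202637/2048
(0,4): OLD=3548379/32768 → NEW=0, ERR=3548379/32768
(0,5): OLD=53150205/524288 → NEW=0, ERR=53150205/524288
(0,6): OLD=883756523/8388608 → NEW=0, ERR=883756523/8388608
(1,0): OLD=15943/128 → NEW=0, ERR=15943/128
(1,1): OLD=184881/1024 → NEW=255, ERR=-76239/1024
(1,2): OLD=3520965/32768 → NEW=0, ERR=3520965/32768
(1,3): OLD=24914561/131072 → NEW=255, ERR=-8508799/131072
(1,4): OLD=953204099/8388608 → NEW=0, ERR=953204099/8388608
(1,5): OLD=12543650099/67108864 → NEW=255, ERR=-4569110221/67108864
(1,6): OLD=92847836061/1073741824 → NEW=0, ERR=92847836061/1073741824
(2,0): OLD=2129323/16384 → NEW=255, ERR=-2048597/16384
(2,1): OLD=33010249/524288 → NEW=0, ERR=33010249/524288
(2,2): OLD=1327910299/8388608 → NEW=255, ERR=-811184741/8388608
(2,3): OLD=5598781187/67108864 → NEW=0, ERR=5598781187/67108864
(2,4): OLD=84388731283/536870912 → NEW=255, ERR=-52513351277/536870912
(2,5): OLD=1017824815697/17179869184 → NEW=0, ERR=1017824815697/17179869184
(2,6): OLD=42519966514247/274877906944 → NEW=255, ERR=-27573899756473/274877906944
(3,0): OLD=870162875/8388608 → NEW=0, ERR=870162875/8388608
(3,1): OLD=11818676447/67108864 → NEW=255, ERR=-5294083873/67108864
(3,2): OLD=47698541549/536870912 → NEW=0, ERR=47698541549/536870912
(3,3): OLD=357679229915/2147483648 → NEW=255, ERR=-189929100325/2147483648
(3,4): OLD=19258579162555/274877906944 → NEW=0, ERR=19258579162555/274877906944
(3,5): OLD=367774077679137/2199023255552 → NEW=255, ERR=-192976852486623/2199023255552
(3,6): OLD=2356009106558591/35184372088832 → NEW=0, ERR=2356009106558591/35184372088832
(4,0): OLD=199312889813/1073741824 → NEW=255, ERR=-74491275307/1073741824
(4,1): OLD=2012406968721/17179869184 → NEW=0, ERR=2012406968721/17179869184
(4,2): OLD=56486961777311/274877906944 → NEW=255, ERR=-13606904493409/274877906944
(4,3): OLD=291138008204421/2199023255552 → NEW=255, ERR=-269612921961339/2199023255552
(4,4): OLD=1711237470996895/17592186044416 → NEW=0, ERR=1711237470996895/17592186044416
(4,5): OLD=107561344441498111/562949953421312 → NEW=255, ERR=-35990893680936449/562949953421312
(4,6): OLD=1238222286732705449/9007199254740992 → NEW=255, ERR=-1058613523226247511/9007199254740992
(5,0): OLD=51480087480131/274877906944 → NEW=255, ERR=-18613778790589/274877906944
(5,1): OLD=396620161790593/2199023255552 → NEW=255, ERR=-164130768375167/2199023255552
(5,2): OLD=2149925488136247/17592186044416 → NEW=0, ERR=2149925488136247/17592186044416
(5,3): OLD=30300351377692019/140737488355328 → NEW=255, ERR=-5587708152916621/140737488355328
(5,4): OLD=1534622846102081265/9007199254740992 → NEW=255, ERR=-762212963856871695/9007199254740992
(5,5): OLD=8001372689978065185/72057594037927936 → NEW=0, ERR=8001372689978065185/72057594037927936
(5,6): OLD=229266240889544462799/1152921504606846976 → NEW=255, ERR=-64728742785201516081/1152921504606846976
(6,0): OLD=6186959053994491/35184372088832 → NEW=255, ERR=-2785055828657669/35184372088832
(6,1): OLD=97799477051744503/562949953421312 → NEW=255, ERR=-45752761070690057/562949953421312
(6,2): OLD=1824175018073017221/9007199254740992 → NEW=255, ERR=-472660791885935739/9007199254740992
(6,3): OLD=11918752557037075867/72057594037927936 → NEW=255, ERR=-6455933922634547813/72057594037927936
(6,4): OLD=22294162426688409033/144115188075855872 → NEW=255, ERR=-14455210532654838327/144115188075855872
(6,5): OLD=3209770608308490914869/18446744073709551616 → NEW=255, ERR=-1494149130487444747211/18446744073709551616
(6,6): OLD=46621180728994126645027/295147905179352825856 → NEW=255, ERR=-28641535091740843948253/295147905179352825856
Row 0: .......
Row 1: .#.#.#.
Row 2: #.#.#.#
Row 3: .#.#.#.
Row 4: #.##.##
Row 5: ##.##.#
Row 6: #######

Answer: .......
.#.#.#.
#.#.#.#
.#.#.#.
#.##.##
##.##.#
#######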